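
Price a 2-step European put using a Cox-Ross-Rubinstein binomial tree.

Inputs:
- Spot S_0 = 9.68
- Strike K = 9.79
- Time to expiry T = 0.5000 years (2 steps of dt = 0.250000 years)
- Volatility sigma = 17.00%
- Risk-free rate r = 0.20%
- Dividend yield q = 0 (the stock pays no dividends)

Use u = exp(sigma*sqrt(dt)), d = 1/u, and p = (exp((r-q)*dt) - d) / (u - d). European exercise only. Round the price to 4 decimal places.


dt = T/N = 0.250000
u = exp(sigma*sqrt(dt)) = 1.088717; d = 1/u = 0.918512
p = (exp((r-q)*dt) - d) / (u - d) = 0.481701
Discount per step: exp(-r*dt) = 0.999500
Stock lattice S(k, i) with i counting down-moves:
  k=0: S(0,0) = 9.6800
  k=1: S(1,0) = 10.5388; S(1,1) = 8.8912
  k=2: S(2,0) = 11.4738; S(2,1) = 9.6800; S(2,2) = 8.1667
Terminal payoffs V(N, i) = max(K - S_T, 0):
  V(2,0) = 0.000000; V(2,1) = 0.110000; V(2,2) = 1.623325
Backward induction: V(k, i) = exp(-r*dt) * [p * V(k+1, i) + (1-p) * V(k+1, i+1)].
  V(1,0) = exp(-r*dt) * [p*0.000000 + (1-p)*0.110000] = 0.056984
  V(1,1) = exp(-r*dt) * [p*0.110000 + (1-p)*1.623325] = 0.893907
  V(0,0) = exp(-r*dt) * [p*0.056984 + (1-p)*0.893907] = 0.490515

Answer: Price = V(0,0) = 0.4905


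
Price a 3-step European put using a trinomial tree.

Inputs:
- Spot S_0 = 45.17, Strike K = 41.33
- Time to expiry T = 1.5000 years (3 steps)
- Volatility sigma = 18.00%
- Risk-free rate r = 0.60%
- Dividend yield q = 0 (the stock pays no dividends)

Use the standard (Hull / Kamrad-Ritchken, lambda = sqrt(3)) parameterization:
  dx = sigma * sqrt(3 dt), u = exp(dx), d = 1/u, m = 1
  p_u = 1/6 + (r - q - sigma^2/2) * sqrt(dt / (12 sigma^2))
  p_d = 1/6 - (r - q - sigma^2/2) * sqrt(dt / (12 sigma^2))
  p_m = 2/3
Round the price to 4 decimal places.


Answer: Price = V(0,0) = 2.1484

Derivation:
dt = T/N = 0.500000; dx = sigma*sqrt(3*dt) = 0.220454
u = exp(dx) = 1.246643; d = 1/u = 0.802154
p_u = 0.155100, p_m = 0.666667, p_d = 0.178234
Discount per step: exp(-r*dt) = 0.997004
Stock lattice S(k, j) with j the centered position index:
  k=0: S(0,+0) = 45.1700
  k=1: S(1,-1) = 36.2333; S(1,+0) = 45.1700; S(1,+1) = 56.3108
  k=2: S(2,-2) = 29.0647; S(2,-1) = 36.2333; S(2,+0) = 45.1700; S(2,+1) = 56.3108; S(2,+2) = 70.1995
  k=3: S(3,-3) = 23.3144; S(3,-2) = 29.0647; S(3,-1) = 36.2333; S(3,+0) = 45.1700; S(3,+1) = 56.3108; S(3,+2) = 70.1995; S(3,+3) = 87.5137
Terminal payoffs V(N, j) = max(K - S_T, 0):
  V(3,-3) = 18.015606; V(3,-2) = 12.265282; V(3,-1) = 5.096682; V(3,+0) = 0.000000; V(3,+1) = 0.000000; V(3,+2) = 0.000000; V(3,+3) = 0.000000
Backward induction: V(k, j) = exp(-r*dt) * [p_u * V(k+1, j+1) + p_m * V(k+1, j) + p_d * V(k+1, j-1)]
  V(2,-2) = exp(-r*dt) * [p_u*5.096682 + p_m*12.265282 + p_d*18.015606] = 12.141856
  V(2,-1) = exp(-r*dt) * [p_u*0.000000 + p_m*5.096682 + p_d*12.265282] = 5.567148
  V(2,+0) = exp(-r*dt) * [p_u*0.000000 + p_m*0.000000 + p_d*5.096682] = 0.905679
  V(2,+1) = exp(-r*dt) * [p_u*0.000000 + p_m*0.000000 + p_d*0.000000] = 0.000000
  V(2,+2) = exp(-r*dt) * [p_u*0.000000 + p_m*0.000000 + p_d*0.000000] = 0.000000
  V(1,-1) = exp(-r*dt) * [p_u*0.905679 + p_m*5.567148 + p_d*12.141856] = 5.997970
  V(1,+0) = exp(-r*dt) * [p_u*0.000000 + p_m*0.905679 + p_d*5.567148] = 1.591259
  V(1,+1) = exp(-r*dt) * [p_u*0.000000 + p_m*0.000000 + p_d*0.905679] = 0.160939
  V(0,+0) = exp(-r*dt) * [p_u*0.160939 + p_m*1.591259 + p_d*5.997970] = 2.148386


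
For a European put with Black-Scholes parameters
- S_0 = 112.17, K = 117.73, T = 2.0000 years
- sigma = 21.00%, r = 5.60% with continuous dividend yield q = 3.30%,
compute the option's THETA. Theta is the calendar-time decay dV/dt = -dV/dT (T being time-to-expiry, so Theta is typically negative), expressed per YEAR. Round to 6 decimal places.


d1 = 0.1404843070; d2 = -0.1565005411
phi(d1) = 0.3950249097; exp(-qT) = 0.9361308643; exp(-rT) = 0.8940442575
Theta = -S*exp(-qT)*phi(d1)*sigma/(2*sqrt(T)) + r*K*exp(-rT)*N(-d2) - q*S*exp(-qT)*N(-d1)
N(-d1) = 0.4441386754; N(-d2) = 0.5621807536; sqrt(T) = 1.4142135624
Term 1 = -112.1700 * 0.9361308643 * 0.3950249097 * 0.2100 / (2 * 1.4142135624) = -3.0797259169
Term 2 = 0.0560 * 117.7300 * 0.8940442575 * 0.5621807536 = 3.3136769162
Term 3 = -0.0330 * 112.1700 * 0.9361308643 * 0.4441386754 = -1.5390255045
Theta = -3.0797259169 + (3.3136769162) + (-1.5390255045) = -1.305075

Answer: Theta = -1.305075


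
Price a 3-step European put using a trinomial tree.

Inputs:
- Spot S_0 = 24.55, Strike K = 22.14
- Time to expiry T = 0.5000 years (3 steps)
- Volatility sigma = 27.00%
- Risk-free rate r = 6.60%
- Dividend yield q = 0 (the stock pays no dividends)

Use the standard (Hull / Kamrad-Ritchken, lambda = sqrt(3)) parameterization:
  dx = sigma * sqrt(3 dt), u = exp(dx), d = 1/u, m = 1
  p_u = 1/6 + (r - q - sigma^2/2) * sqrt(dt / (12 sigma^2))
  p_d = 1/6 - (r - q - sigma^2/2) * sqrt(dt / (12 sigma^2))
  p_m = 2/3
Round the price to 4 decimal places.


Answer: Price = V(0,0) = 0.6666

Derivation:
dt = T/N = 0.166667; dx = sigma*sqrt(3*dt) = 0.190919
u = exp(dx) = 1.210361; d = 1/u = 0.826200
p_u = 0.179565, p_m = 0.666667, p_d = 0.153769
Discount per step: exp(-r*dt) = 0.989060
Stock lattice S(k, j) with j the centered position index:
  k=0: S(0,+0) = 24.5500
  k=1: S(1,-1) = 20.2832; S(1,+0) = 24.5500; S(1,+1) = 29.7144
  k=2: S(2,-2) = 16.7580; S(2,-1) = 20.2832; S(2,+0) = 24.5500; S(2,+1) = 29.7144; S(2,+2) = 35.9651
  k=3: S(3,-3) = 13.8454; S(3,-2) = 16.7580; S(3,-1) = 20.2832; S(3,+0) = 24.5500; S(3,+1) = 29.7144; S(3,+2) = 35.9651; S(3,+3) = 43.5308
Terminal payoffs V(N, j) = max(K - S_T, 0):
  V(3,-3) = 8.294568; V(3,-2) = 5.382026; V(3,-1) = 1.856799; V(3,+0) = 0.000000; V(3,+1) = 0.000000; V(3,+2) = 0.000000; V(3,+3) = 0.000000
Backward induction: V(k, j) = exp(-r*dt) * [p_u * V(k+1, j+1) + p_m * V(k+1, j) + p_d * V(k+1, j-1)]
  V(2,-2) = exp(-r*dt) * [p_u*1.856799 + p_m*5.382026 + p_d*8.294568] = 5.140024
  V(2,-1) = exp(-r*dt) * [p_u*0.000000 + p_m*1.856799 + p_d*5.382026] = 2.042856
  V(2,+0) = exp(-r*dt) * [p_u*0.000000 + p_m*0.000000 + p_d*1.856799] = 0.282394
  V(2,+1) = exp(-r*dt) * [p_u*0.000000 + p_m*0.000000 + p_d*0.000000] = 0.000000
  V(2,+2) = exp(-r*dt) * [p_u*0.000000 + p_m*0.000000 + p_d*0.000000] = 0.000000
  V(1,-1) = exp(-r*dt) * [p_u*0.282394 + p_m*2.042856 + p_d*5.140024] = 2.178886
  V(1,+0) = exp(-r*dt) * [p_u*0.000000 + p_m*0.282394 + p_d*2.042856] = 0.496893
  V(1,+1) = exp(-r*dt) * [p_u*0.000000 + p_m*0.000000 + p_d*0.282394] = 0.042948
  V(0,+0) = exp(-r*dt) * [p_u*0.042948 + p_m*0.496893 + p_d*2.178886] = 0.666645


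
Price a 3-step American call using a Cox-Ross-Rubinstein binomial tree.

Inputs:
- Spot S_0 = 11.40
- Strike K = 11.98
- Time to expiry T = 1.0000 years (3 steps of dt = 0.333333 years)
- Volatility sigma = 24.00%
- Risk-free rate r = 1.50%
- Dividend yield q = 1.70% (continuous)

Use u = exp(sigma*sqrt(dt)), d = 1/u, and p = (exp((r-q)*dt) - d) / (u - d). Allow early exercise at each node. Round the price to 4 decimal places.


dt = T/N = 0.333333
u = exp(sigma*sqrt(dt)) = 1.148623; d = 1/u = 0.870607
p = (exp((r-q)*dt) - d) / (u - d) = 0.463017
Discount per step: exp(-r*dt) = 0.995012
Stock lattice S(k, i) with i counting down-moves:
  k=0: S(0,0) = 11.4000
  k=1: S(1,0) = 13.0943; S(1,1) = 9.9249
  k=2: S(2,0) = 15.0404; S(2,1) = 11.4000; S(2,2) = 8.6407
  k=3: S(3,0) = 17.2758; S(3,1) = 13.0943; S(3,2) = 9.9249; S(3,3) = 7.5227
Terminal payoffs V(N, i) = max(S_T - K, 0):
  V(3,0) = 5.295780; V(3,1) = 1.114305; V(3,2) = 0.000000; V(3,3) = 0.000000
Backward induction: V(k, i) = exp(-r*dt) * [p * V(k+1, i) + (1-p) * V(k+1, i+1)]; then take max(V_cont, immediate exercise) for American.
  V(2,0) = exp(-r*dt) * [p*5.295780 + (1-p)*1.114305] = 3.035186; exercise = 3.060424; V(2,0) = max -> 3.060424
  V(2,1) = exp(-r*dt) * [p*1.114305 + (1-p)*0.000000] = 0.513369; exercise = 0.000000; V(2,1) = max -> 0.513369
  V(2,2) = exp(-r*dt) * [p*0.000000 + (1-p)*0.000000] = 0.000000; exercise = 0.000000; V(2,2) = max -> 0.000000
  V(1,0) = exp(-r*dt) * [p*3.060424 + (1-p)*0.513369] = 1.684257; exercise = 1.114305; V(1,0) = max -> 1.684257
  V(1,1) = exp(-r*dt) * [p*0.513369 + (1-p)*0.000000] = 0.236513; exercise = 0.000000; V(1,1) = max -> 0.236513
  V(0,0) = exp(-r*dt) * [p*1.684257 + (1-p)*0.236513] = 0.902320; exercise = 0.000000; V(0,0) = max -> 0.902320

Answer: Price = V(0,0) = 0.9023


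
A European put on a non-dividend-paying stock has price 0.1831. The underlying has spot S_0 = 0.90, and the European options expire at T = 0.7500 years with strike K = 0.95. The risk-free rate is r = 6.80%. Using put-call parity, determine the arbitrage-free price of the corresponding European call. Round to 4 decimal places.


Put-call parity: C - P = S_0 * exp(-qT) - K * exp(-rT).
S_0 * exp(-qT) = 0.9000 * 1.00000000 = 0.90000000
K * exp(-rT) = 0.9500 * 0.95027867 = 0.90276474
C = P + S*exp(-qT) - K*exp(-rT)
C = 0.1831 + 0.90000000 - 0.90276474 = 0.1803

Answer: Call price = 0.1803


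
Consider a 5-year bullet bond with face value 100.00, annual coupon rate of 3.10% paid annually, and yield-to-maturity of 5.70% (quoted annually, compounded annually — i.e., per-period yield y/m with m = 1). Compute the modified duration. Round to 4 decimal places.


Coupon per period c = face * coupon_rate / m = 3.100000
Periods per year m = 1; per-period yield y/m = 0.057000
Number of cashflows N = 5
Cashflows (t years, CF_t, discount factor 1/(1+y/m)^(m*t), PV):
  t = 1.0000: CF_t = 3.100000, DF = 0.946074, PV = 2.932829
  t = 2.0000: CF_t = 3.100000, DF = 0.895056, PV = 2.774672
  t = 3.0000: CF_t = 3.100000, DF = 0.846789, PV = 2.625045
  t = 4.0000: CF_t = 3.100000, DF = 0.801125, PV = 2.483486
  t = 5.0000: CF_t = 103.100000, DF = 0.757923, PV = 78.141857
Price P = sum_t PV_t = 88.957889
First compute Macaulay numerator sum_t t * PV_t:
  t * PV_t at t = 1.0000: 2.932829
  t * PV_t at t = 2.0000: 5.549345
  t * PV_t at t = 3.0000: 7.875135
  t * PV_t at t = 4.0000: 9.933945
  t * PV_t at t = 5.0000: 390.709286
Macaulay duration D = 417.000539 / 88.957889 = 4.687617
Modified duration = D / (1 + y/m) = 4.687617 / (1 + 0.057000) = 4.434832

Answer: Modified duration = 4.4348


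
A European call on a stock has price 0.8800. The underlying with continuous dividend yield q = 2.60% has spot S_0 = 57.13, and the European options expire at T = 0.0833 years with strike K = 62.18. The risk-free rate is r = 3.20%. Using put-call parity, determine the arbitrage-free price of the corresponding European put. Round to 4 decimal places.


Put-call parity: C - P = S_0 * exp(-qT) - K * exp(-rT).
S_0 * exp(-qT) = 57.1300 * 0.99783654 = 57.00640174
K * exp(-rT) = 62.1800 * 0.99733795 = 62.01447370
P = C - S*exp(-qT) + K*exp(-rT)
P = 0.8800 - 57.00640174 + 62.01447370 = 5.8881

Answer: Put price = 5.8881


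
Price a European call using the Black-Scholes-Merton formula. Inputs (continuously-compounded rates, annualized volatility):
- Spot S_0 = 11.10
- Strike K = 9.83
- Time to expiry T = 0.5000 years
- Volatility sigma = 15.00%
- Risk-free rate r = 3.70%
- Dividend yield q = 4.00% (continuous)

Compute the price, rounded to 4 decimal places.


Answer: Price = 1.3004

Derivation:
d1 = (ln(S/K) + (r - q + 0.5*sigma^2) * T) / (sigma * sqrt(T)) = 1.18446207
d2 = d1 - sigma * sqrt(T) = 1.07839605
exp(-rT) = 0.98167007; exp(-qT) = 0.98019867
C = S_0 * exp(-qT) * N(d1) - K * exp(-rT) * N(d2)
N(d1) = 0.88188490; N(d2) = 0.85957148
C = 11.1000 * 0.98019867 * 0.88188490 - 9.8300 * 0.98167007 * 0.85957148 = 1.3004


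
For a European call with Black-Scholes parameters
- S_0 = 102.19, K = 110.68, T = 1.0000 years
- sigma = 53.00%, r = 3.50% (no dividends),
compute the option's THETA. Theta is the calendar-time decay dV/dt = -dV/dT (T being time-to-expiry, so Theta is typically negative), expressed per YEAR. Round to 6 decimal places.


Answer: Theta = -11.988115

Derivation:
d1 = 0.1804540957; d2 = -0.3495459043
phi(d1) = 0.3924993595; exp(-qT) = 1.0000000000; exp(-rT) = 0.9656054163
Theta = -S*exp(-qT)*phi(d1)*sigma/(2*sqrt(T)) - r*K*exp(-rT)*N(d2) + q*S*exp(-qT)*N(d1)
N(d1) = 0.5716019555; N(d2) = 0.3633397574; sqrt(T) = 1.0000000000
Term 1 = -102.1900 * 1.0000000000 * 0.3924993595 * 0.5300 / (2 * 1.0000000000) = -10.6290200300
Term 2 = -0.0350 * 110.6800 * 0.9656054163 * 0.3633397574 = -1.3590949847
Term 3 = 0 (no dividend yield, q = 0)
Theta = -10.6290200300 + (-1.3590949847) + (0.0000000000) = -11.988115


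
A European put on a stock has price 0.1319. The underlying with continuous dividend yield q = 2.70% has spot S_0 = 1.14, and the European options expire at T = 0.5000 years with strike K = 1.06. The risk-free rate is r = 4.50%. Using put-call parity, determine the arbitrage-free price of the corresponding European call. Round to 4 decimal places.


Put-call parity: C - P = S_0 * exp(-qT) - K * exp(-rT).
S_0 * exp(-qT) = 1.1400 * 0.98659072 = 1.12471342
K * exp(-rT) = 1.0600 * 0.97775124 = 1.03641631
C = P + S*exp(-qT) - K*exp(-rT)
C = 0.1319 + 1.12471342 - 1.03641631 = 0.2202

Answer: Call price = 0.2202


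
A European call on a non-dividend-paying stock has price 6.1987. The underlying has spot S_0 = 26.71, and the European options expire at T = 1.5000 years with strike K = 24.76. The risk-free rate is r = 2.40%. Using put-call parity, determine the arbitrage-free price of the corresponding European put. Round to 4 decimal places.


Answer: Put price = 3.3732

Derivation:
Put-call parity: C - P = S_0 * exp(-qT) - K * exp(-rT).
S_0 * exp(-qT) = 26.7100 * 1.00000000 = 26.71000000
K * exp(-rT) = 24.7600 * 0.96464029 = 23.88449367
P = C - S*exp(-qT) + K*exp(-rT)
P = 6.1987 - 26.71000000 + 23.88449367 = 3.3732


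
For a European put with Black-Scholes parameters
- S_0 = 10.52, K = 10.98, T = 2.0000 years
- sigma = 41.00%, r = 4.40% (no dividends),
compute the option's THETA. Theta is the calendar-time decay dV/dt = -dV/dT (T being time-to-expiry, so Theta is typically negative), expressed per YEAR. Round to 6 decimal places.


Answer: Theta = -0.310219

Derivation:
d1 = 0.3678727707; d2 = -0.2119547899
phi(d1) = 0.3728408146; exp(-qT) = 1.0000000000; exp(-rT) = 0.9157608767
Theta = -S*exp(-qT)*phi(d1)*sigma/(2*sqrt(T)) + r*K*exp(-rT)*N(-d2) - q*S*exp(-qT)*N(-d1)
N(-d1) = 0.3564840523; N(-d2) = 0.5839288473; sqrt(T) = 1.4142135624
Term 1 = -10.5200 * 1.0000000000 * 0.3728408146 * 0.4100 / (2 * 1.4142135624) = -0.5685622894
Term 2 = 0.0440 * 10.9800 * 0.9157608767 * 0.5839288473 = 0.2583431990
Term 3 = 0 (no dividend yield, q = 0)
Theta = -0.5685622894 + (0.2583431990) + (0.0000000000) = -0.310219


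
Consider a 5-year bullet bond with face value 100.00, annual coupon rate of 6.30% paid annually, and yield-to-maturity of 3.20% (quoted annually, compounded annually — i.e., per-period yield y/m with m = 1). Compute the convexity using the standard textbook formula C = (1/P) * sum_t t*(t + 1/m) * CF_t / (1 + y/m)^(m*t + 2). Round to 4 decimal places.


Coupon per period c = face * coupon_rate / m = 6.300000
Periods per year m = 1; per-period yield y/m = 0.032000
Number of cashflows N = 5
Cashflows (t years, CF_t, discount factor 1/(1+y/m)^(m*t), PV):
  t = 1.0000: CF_t = 6.300000, DF = 0.968992, PV = 6.104651
  t = 2.0000: CF_t = 6.300000, DF = 0.938946, PV = 5.915360
  t = 3.0000: CF_t = 6.300000, DF = 0.909831, PV = 5.731938
  t = 4.0000: CF_t = 6.300000, DF = 0.881620, PV = 5.554203
  t = 5.0000: CF_t = 106.300000, DF = 0.854283, PV = 90.810231
Price P = sum_t PV_t = 114.116382
Convexity numerator sum_t t*(t + 1/m) * CF_t / (1+y/m)^(m*t + 2):
  t = 1.0000: term = 11.463875
  t = 2.0000: term = 33.325219
  t = 3.0000: term = 64.583758
  t = 4.0000: term = 104.301934
  t = 5.0000: term = 2557.977018
Convexity = (1/P) * sum = 2771.651803 / 114.116382 = 24.287940

Answer: Convexity = 24.2879


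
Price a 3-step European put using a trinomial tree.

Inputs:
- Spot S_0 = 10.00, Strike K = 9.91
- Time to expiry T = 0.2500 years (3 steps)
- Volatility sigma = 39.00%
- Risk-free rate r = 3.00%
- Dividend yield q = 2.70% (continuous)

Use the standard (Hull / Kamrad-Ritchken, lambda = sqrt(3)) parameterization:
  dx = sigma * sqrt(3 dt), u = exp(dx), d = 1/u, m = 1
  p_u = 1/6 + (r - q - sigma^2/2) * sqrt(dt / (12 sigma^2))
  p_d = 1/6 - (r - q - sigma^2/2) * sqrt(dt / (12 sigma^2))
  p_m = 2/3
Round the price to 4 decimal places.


Answer: Price = V(0,0) = 0.6639

Derivation:
dt = T/N = 0.083333; dx = sigma*sqrt(3*dt) = 0.195000
u = exp(dx) = 1.215311; d = 1/u = 0.822835
p_u = 0.151058, p_m = 0.666667, p_d = 0.182276
Discount per step: exp(-r*dt) = 0.997503
Stock lattice S(k, j) with j the centered position index:
  k=0: S(0,+0) = 10.0000
  k=1: S(1,-1) = 8.2283; S(1,+0) = 10.0000; S(1,+1) = 12.1531
  k=2: S(2,-2) = 6.7706; S(2,-1) = 8.2283; S(2,+0) = 10.0000; S(2,+1) = 12.1531; S(2,+2) = 14.7698
  k=3: S(3,-3) = 5.5711; S(3,-2) = 6.7706; S(3,-1) = 8.2283; S(3,+0) = 10.0000; S(3,+1) = 12.1531; S(3,+2) = 14.7698; S(3,+3) = 17.9499
Terminal payoffs V(N, j) = max(K - S_T, 0):
  V(3,-3) = 4.338941; V(3,-2) = 3.139431; V(3,-1) = 1.681653; V(3,+0) = 0.000000; V(3,+1) = 0.000000; V(3,+2) = 0.000000; V(3,+3) = 0.000000
Backward induction: V(k, j) = exp(-r*dt) * [p_u * V(k+1, j+1) + p_m * V(k+1, j) + p_d * V(k+1, j-1)]
  V(2,-2) = exp(-r*dt) * [p_u*1.681653 + p_m*3.139431 + p_d*4.338941] = 3.130029
  V(2,-1) = exp(-r*dt) * [p_u*0.000000 + p_m*1.681653 + p_d*3.139431] = 1.689116
  V(2,+0) = exp(-r*dt) * [p_u*0.000000 + p_m*0.000000 + p_d*1.681653] = 0.305759
  V(2,+1) = exp(-r*dt) * [p_u*0.000000 + p_m*0.000000 + p_d*0.000000] = 0.000000
  V(2,+2) = exp(-r*dt) * [p_u*0.000000 + p_m*0.000000 + p_d*0.000000] = 0.000000
  V(1,-1) = exp(-r*dt) * [p_u*0.305759 + p_m*1.689116 + p_d*3.130029] = 1.738441
  V(1,+0) = exp(-r*dt) * [p_u*0.000000 + p_m*0.305759 + p_d*1.689116] = 0.510446
  V(1,+1) = exp(-r*dt) * [p_u*0.000000 + p_m*0.000000 + p_d*0.305759] = 0.055593
  V(0,+0) = exp(-r*dt) * [p_u*0.055593 + p_m*0.510446 + p_d*1.738441] = 0.663909


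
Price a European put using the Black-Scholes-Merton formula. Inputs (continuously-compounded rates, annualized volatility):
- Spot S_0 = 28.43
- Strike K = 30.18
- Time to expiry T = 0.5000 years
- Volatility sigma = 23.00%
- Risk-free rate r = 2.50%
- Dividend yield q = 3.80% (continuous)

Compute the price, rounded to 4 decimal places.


d1 = (ln(S/K) + (r - q + 0.5*sigma^2) * T) / (sigma * sqrt(T)) = -0.32594258
d2 = d1 - sigma * sqrt(T) = -0.48857714
exp(-rT) = 0.98757780; exp(-qT) = 0.98117936
P = K * exp(-rT) * N(-d2) - S_0 * exp(-qT) * N(-d1)
N(-d1) = 0.62776610; N(-d2) = 0.68742945
P = 30.1800 * 0.98757780 * 0.68742945 - 28.4300 * 0.98117936 * 0.62776610 = 2.9774

Answer: Price = 2.9774


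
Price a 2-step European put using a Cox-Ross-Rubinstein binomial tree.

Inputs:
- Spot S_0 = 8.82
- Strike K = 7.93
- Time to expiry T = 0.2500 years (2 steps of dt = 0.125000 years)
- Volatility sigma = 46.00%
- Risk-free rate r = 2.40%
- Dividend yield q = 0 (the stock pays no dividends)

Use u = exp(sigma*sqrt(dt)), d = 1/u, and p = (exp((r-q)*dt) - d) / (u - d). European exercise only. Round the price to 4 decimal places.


Answer: Price = V(0,0) = 0.4376

Derivation:
dt = T/N = 0.125000
u = exp(sigma*sqrt(dt)) = 1.176607; d = 1/u = 0.849902
p = (exp((r-q)*dt) - d) / (u - d) = 0.468627
Discount per step: exp(-r*dt) = 0.997004
Stock lattice S(k, i) with i counting down-moves:
  k=0: S(0,0) = 8.8200
  k=1: S(1,0) = 10.3777; S(1,1) = 7.4961
  k=2: S(2,0) = 12.2104; S(2,1) = 8.8200; S(2,2) = 6.3710
Terminal payoffs V(N, i) = max(K - S_T, 0):
  V(2,0) = 0.000000; V(2,1) = 0.000000; V(2,2) = 1.559024
Backward induction: V(k, i) = exp(-r*dt) * [p * V(k+1, i) + (1-p) * V(k+1, i+1)].
  V(1,0) = exp(-r*dt) * [p*0.000000 + (1-p)*0.000000] = 0.000000
  V(1,1) = exp(-r*dt) * [p*0.000000 + (1-p)*1.559024] = 0.825941
  V(0,0) = exp(-r*dt) * [p*0.000000 + (1-p)*0.825941] = 0.437568


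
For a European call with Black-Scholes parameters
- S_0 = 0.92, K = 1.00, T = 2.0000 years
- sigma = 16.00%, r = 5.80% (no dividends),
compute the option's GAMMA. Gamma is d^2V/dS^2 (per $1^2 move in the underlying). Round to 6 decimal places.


d1 = 0.2572913694; d2 = 0.0310171995
phi(d1) = 0.3859536642; exp(-qT) = 1.0000000000; exp(-rT) = 0.8904752233
Gamma = exp(-qT) * phi(d1) / (S * sigma * sqrt(T)) = 1.0000000000 * 0.3859536642 / (0.9200 * 0.1600 * 1.4142135624) = 1.854011

Answer: Gamma = 1.854011


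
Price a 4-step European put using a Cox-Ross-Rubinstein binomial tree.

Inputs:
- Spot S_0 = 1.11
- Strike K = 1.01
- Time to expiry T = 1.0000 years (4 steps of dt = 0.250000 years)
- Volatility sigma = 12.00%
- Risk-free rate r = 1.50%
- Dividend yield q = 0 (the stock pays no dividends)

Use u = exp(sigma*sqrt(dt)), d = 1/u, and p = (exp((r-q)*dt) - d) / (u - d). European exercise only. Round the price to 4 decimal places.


Answer: Price = V(0,0) = 0.0133

Derivation:
dt = T/N = 0.250000
u = exp(sigma*sqrt(dt)) = 1.061837; d = 1/u = 0.941765
p = (exp((r-q)*dt) - d) / (u - d) = 0.516294
Discount per step: exp(-r*dt) = 0.996257
Stock lattice S(k, i) with i counting down-moves:
  k=0: S(0,0) = 1.1100
  k=1: S(1,0) = 1.1786; S(1,1) = 1.0454
  k=2: S(2,0) = 1.2515; S(2,1) = 1.1100; S(2,2) = 0.9845
  k=3: S(3,0) = 1.3289; S(3,1) = 1.1786; S(3,2) = 1.0454; S(3,3) = 0.9271
  k=4: S(4,0) = 1.4111; S(4,1) = 1.2515; S(4,2) = 1.1100; S(4,3) = 0.9845; S(4,4) = 0.8732
Terminal payoffs V(N, i) = max(K - S_T, 0):
  V(4,0) = 0.000000; V(4,1) = 0.000000; V(4,2) = 0.000000; V(4,3) = 0.025518; V(4,4) = 0.136843
Backward induction: V(k, i) = exp(-r*dt) * [p * V(k+1, i) + (1-p) * V(k+1, i+1)].
  V(3,0) = exp(-r*dt) * [p*0.000000 + (1-p)*0.000000] = 0.000000
  V(3,1) = exp(-r*dt) * [p*0.000000 + (1-p)*0.000000] = 0.000000
  V(3,2) = exp(-r*dt) * [p*0.000000 + (1-p)*0.025518] = 0.012297
  V(3,3) = exp(-r*dt) * [p*0.025518 + (1-p)*0.136843] = 0.079070
  V(2,0) = exp(-r*dt) * [p*0.000000 + (1-p)*0.000000] = 0.000000
  V(2,1) = exp(-r*dt) * [p*0.000000 + (1-p)*0.012297] = 0.005926
  V(2,2) = exp(-r*dt) * [p*0.012297 + (1-p)*0.079070] = 0.044428
  V(1,0) = exp(-r*dt) * [p*0.000000 + (1-p)*0.005926] = 0.002856
  V(1,1) = exp(-r*dt) * [p*0.005926 + (1-p)*0.044428] = 0.024458
  V(0,0) = exp(-r*dt) * [p*0.002856 + (1-p)*0.024458] = 0.013255


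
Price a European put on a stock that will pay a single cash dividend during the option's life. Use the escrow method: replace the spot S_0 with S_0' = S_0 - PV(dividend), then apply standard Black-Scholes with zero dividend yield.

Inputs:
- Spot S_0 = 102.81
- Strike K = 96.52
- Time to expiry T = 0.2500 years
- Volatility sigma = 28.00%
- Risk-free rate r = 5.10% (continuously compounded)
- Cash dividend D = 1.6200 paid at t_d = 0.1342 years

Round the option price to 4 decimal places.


PV(D) = D * exp(-r * t_d) = 1.6200 * 0.99317917 = 1.60895025
S_0' = S_0 - PV(D) = 102.8100 - 1.60895025 = 101.20104975
d1 = (ln(S_0'/K) + (r + sigma^2/2)*T) / (sigma*sqrt(T)) = 0.49934921
d2 = d1 - sigma*sqrt(T) = 0.35934921
exp(-rT) = 0.98733094
N(-d1) = 0.30876670; N(-d2) = 0.35966693
P = K * exp(-rT) * N(-d2) - S_0' * N(-d1) = 96.5200 * 0.98733094 * 0.35966693 - 101.20104975 * 0.30876670 = 3.0277

Answer: Price = 3.0277


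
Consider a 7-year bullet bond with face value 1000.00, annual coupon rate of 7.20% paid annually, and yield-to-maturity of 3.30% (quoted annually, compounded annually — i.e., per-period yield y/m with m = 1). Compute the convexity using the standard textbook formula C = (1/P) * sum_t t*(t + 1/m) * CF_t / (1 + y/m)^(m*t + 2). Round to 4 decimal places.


Answer: Convexity = 41.3653

Derivation:
Coupon per period c = face * coupon_rate / m = 72.000000
Periods per year m = 1; per-period yield y/m = 0.033000
Number of cashflows N = 7
Cashflows (t years, CF_t, discount factor 1/(1+y/m)^(m*t), PV):
  t = 1.0000: CF_t = 72.000000, DF = 0.968054, PV = 69.699903
  t = 2.0000: CF_t = 72.000000, DF = 0.937129, PV = 67.473285
  t = 3.0000: CF_t = 72.000000, DF = 0.907192, PV = 65.317797
  t = 4.0000: CF_t = 72.000000, DF = 0.878211, PV = 63.231169
  t = 5.0000: CF_t = 72.000000, DF = 0.850156, PV = 61.211199
  t = 6.0000: CF_t = 72.000000, DF = 0.822997, PV = 59.255759
  t = 7.0000: CF_t = 1072.000000, DF = 0.796705, PV = 854.068166
Price P = sum_t PV_t = 1240.257279
Convexity numerator sum_t t*(t + 1/m) * CF_t / (1+y/m)^(m*t + 2):
  t = 1.0000: term = 130.635595
  t = 2.0000: term = 379.387013
  t = 3.0000: term = 734.534392
  t = 4.0000: term = 1185.115185
  t = 5.0000: term = 1720.883619
  t = 6.0000: term = 2332.272087
  t = 7.0000: term = 44820.832484
Convexity = (1/P) * sum = 51303.660376 / 1240.257279 = 41.365337


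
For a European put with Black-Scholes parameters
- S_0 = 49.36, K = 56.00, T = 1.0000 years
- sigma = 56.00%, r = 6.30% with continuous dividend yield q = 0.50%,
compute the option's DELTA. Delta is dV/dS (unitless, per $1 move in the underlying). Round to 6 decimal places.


d1 = 0.1581940873; d2 = -0.4018059127
phi(d1) = 0.3939815423; exp(-qT) = 0.9950124792; exp(-rT) = 0.9389434737
N(-d1) = 0.4371519314
Delta = -exp(-qT) * N(-d1) = -0.9950124792 * 0.4371519314 = -0.434972

Answer: Delta = -0.434972


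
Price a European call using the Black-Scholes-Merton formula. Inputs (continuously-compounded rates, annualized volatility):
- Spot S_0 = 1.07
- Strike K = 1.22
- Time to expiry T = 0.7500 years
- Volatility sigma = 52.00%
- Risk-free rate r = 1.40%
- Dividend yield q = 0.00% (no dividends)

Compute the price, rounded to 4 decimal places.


Answer: Price = 0.1413

Derivation:
d1 = (ln(S/K) + (r - q + 0.5*sigma^2) * T) / (sigma * sqrt(T)) = -0.04283986
d2 = d1 - sigma * sqrt(T) = -0.49317307
exp(-rT) = 0.98955493; exp(-qT) = 1.00000000
C = S_0 * exp(-qT) * N(d1) - K * exp(-rT) * N(d2)
N(d1) = 0.48291460; N(d2) = 0.31094515
C = 1.0700 * 1.00000000 * 0.48291460 - 1.2200 * 0.98955493 * 0.31094515 = 0.1413


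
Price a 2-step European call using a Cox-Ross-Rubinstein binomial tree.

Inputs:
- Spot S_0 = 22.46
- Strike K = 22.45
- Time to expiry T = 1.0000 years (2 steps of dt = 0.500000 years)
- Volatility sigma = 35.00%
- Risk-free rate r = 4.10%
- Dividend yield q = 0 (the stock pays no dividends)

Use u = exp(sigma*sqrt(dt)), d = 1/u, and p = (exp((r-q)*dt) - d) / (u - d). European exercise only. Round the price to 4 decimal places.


Answer: Price = V(0,0) = 3.1863

Derivation:
dt = T/N = 0.500000
u = exp(sigma*sqrt(dt)) = 1.280803; d = 1/u = 0.780760
p = (exp((r-q)*dt) - d) / (u - d) = 0.479862
Discount per step: exp(-r*dt) = 0.979709
Stock lattice S(k, i) with i counting down-moves:
  k=0: S(0,0) = 22.4600
  k=1: S(1,0) = 28.7668; S(1,1) = 17.5359
  k=2: S(2,0) = 36.8447; S(2,1) = 22.4600; S(2,2) = 13.6913
Terminal payoffs V(N, i) = max(S_T - K, 0):
  V(2,0) = 14.394660; V(2,1) = 0.010000; V(2,2) = 0.000000
Backward induction: V(k, i) = exp(-r*dt) * [p * V(k+1, i) + (1-p) * V(k+1, i+1)].
  V(1,0) = exp(-r*dt) * [p*14.394660 + (1-p)*0.010000] = 6.772379
  V(1,1) = exp(-r*dt) * [p*0.010000 + (1-p)*0.000000] = 0.004701
  V(0,0) = exp(-r*dt) * [p*6.772379 + (1-p)*0.004701] = 3.186258


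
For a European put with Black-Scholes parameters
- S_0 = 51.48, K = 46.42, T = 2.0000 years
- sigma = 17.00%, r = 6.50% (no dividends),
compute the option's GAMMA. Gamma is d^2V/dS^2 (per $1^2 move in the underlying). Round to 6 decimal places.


Answer: Gamma = 0.017771

Derivation:
d1 = 1.0912861389; d2 = 0.8508698333
phi(d1) = 0.2199420334; exp(-qT) = 1.0000000000; exp(-rT) = 0.8780954309
Gamma = exp(-qT) * phi(d1) / (S * sigma * sqrt(T)) = 1.0000000000 * 0.2199420334 / (51.4800 * 0.1700 * 1.4142135624) = 0.017771


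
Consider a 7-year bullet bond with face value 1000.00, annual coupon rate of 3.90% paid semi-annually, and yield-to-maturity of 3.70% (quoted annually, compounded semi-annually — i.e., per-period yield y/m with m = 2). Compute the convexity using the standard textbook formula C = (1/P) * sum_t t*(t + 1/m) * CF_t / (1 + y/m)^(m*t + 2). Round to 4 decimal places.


Answer: Convexity = 42.9572

Derivation:
Coupon per period c = face * coupon_rate / m = 19.500000
Periods per year m = 2; per-period yield y/m = 0.018500
Number of cashflows N = 14
Cashflows (t years, CF_t, discount factor 1/(1+y/m)^(m*t), PV):
  t = 0.5000: CF_t = 19.500000, DF = 0.981836, PV = 19.145803
  t = 1.0000: CF_t = 19.500000, DF = 0.964002, PV = 18.798039
  t = 1.5000: CF_t = 19.500000, DF = 0.946492, PV = 18.456592
  t = 2.0000: CF_t = 19.500000, DF = 0.929300, PV = 18.121347
  t = 2.5000: CF_t = 19.500000, DF = 0.912420, PV = 17.792192
  t = 3.0000: CF_t = 19.500000, DF = 0.895847, PV = 17.469015
  t = 3.5000: CF_t = 19.500000, DF = 0.879575, PV = 17.151708
  t = 4.0000: CF_t = 19.500000, DF = 0.863598, PV = 16.840165
  t = 4.5000: CF_t = 19.500000, DF = 0.847912, PV = 16.534281
  t = 5.0000: CF_t = 19.500000, DF = 0.832510, PV = 16.233953
  t = 5.5000: CF_t = 19.500000, DF = 0.817389, PV = 15.939080
  t = 6.0000: CF_t = 19.500000, DF = 0.802542, PV = 15.649563
  t = 6.5000: CF_t = 19.500000, DF = 0.787964, PV = 15.365305
  t = 7.0000: CF_t = 1019.500000, DF = 0.773652, PV = 788.737997
Price P = sum_t PV_t = 1012.235039
Convexity numerator sum_t t*(t + 1/m) * CF_t / (1+y/m)^(m*t + 2):
  t = 0.5000: term = 9.228296
  t = 1.0000: term = 27.182021
  t = 1.5000: term = 53.376575
  t = 2.0000: term = 87.345074
  t = 2.5000: term = 128.637811
  t = 3.0000: term = 176.821733
  t = 3.5000: term = 231.479932
  t = 4.0000: term = 292.211150
  t = 4.5000: term = 358.629295
  t = 5.0000: term = 430.362979
  t = 5.5000: term = 507.055056
  t = 6.0000: term = 588.362184
  t = 6.5000: term = 673.954392
  t = 7.0000: term = 39918.112716
Convexity = (1/P) * sum = 43482.759215 / 1012.235039 = 42.957177


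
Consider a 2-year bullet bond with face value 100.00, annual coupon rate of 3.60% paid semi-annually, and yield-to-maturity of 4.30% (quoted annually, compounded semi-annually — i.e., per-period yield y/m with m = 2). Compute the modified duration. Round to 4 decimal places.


Coupon per period c = face * coupon_rate / m = 1.800000
Periods per year m = 2; per-period yield y/m = 0.021500
Number of cashflows N = 4
Cashflows (t years, CF_t, discount factor 1/(1+y/m)^(m*t), PV):
  t = 0.5000: CF_t = 1.800000, DF = 0.978953, PV = 1.762115
  t = 1.0000: CF_t = 1.800000, DF = 0.958348, PV = 1.725026
  t = 1.5000: CF_t = 1.800000, DF = 0.938177, PV = 1.688719
  t = 2.0000: CF_t = 101.800000, DF = 0.918431, PV = 93.496272
Price P = sum_t PV_t = 98.672132
First compute Macaulay numerator sum_t t * PV_t:
  t * PV_t at t = 0.5000: 0.881057
  t * PV_t at t = 1.0000: 1.725026
  t * PV_t at t = 1.5000: 2.533079
  t * PV_t at t = 2.0000: 186.992544
Macaulay duration D = 192.131706 / 98.672132 = 1.947173
Modified duration = D / (1 + y/m) = 1.947173 / (1 + 0.021500) = 1.906190

Answer: Modified duration = 1.9062


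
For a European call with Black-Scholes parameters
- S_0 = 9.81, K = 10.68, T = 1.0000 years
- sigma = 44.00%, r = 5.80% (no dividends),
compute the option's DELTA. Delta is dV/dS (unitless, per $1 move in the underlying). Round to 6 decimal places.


Answer: Delta = 0.563049

Derivation:
d1 = 0.1587032728; d2 = -0.2812967272
phi(d1) = 0.3939497572; exp(-qT) = 1.0000000000; exp(-rT) = 0.9436499474
N(d1) = 0.5630486702
Delta = exp(-qT) * N(d1) = 1.0000000000 * 0.5630486702 = 0.563049


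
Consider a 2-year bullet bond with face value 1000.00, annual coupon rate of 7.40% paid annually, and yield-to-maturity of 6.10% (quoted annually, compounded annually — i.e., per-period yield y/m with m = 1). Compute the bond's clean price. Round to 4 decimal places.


Coupon per period c = face * coupon_rate / m = 74.000000
Periods per year m = 1; per-period yield y/m = 0.061000
Number of cashflows N = 2
Cashflows (t years, CF_t, discount factor 1/(1+y/m)^(m*t), PV):
  t = 1.0000: CF_t = 74.000000, DF = 0.942507, PV = 69.745523
  t = 2.0000: CF_t = 1074.000000, DF = 0.888320, PV = 954.055223
Price P = sum_t PV_t = 1023.800746

Answer: Price = 1023.8007


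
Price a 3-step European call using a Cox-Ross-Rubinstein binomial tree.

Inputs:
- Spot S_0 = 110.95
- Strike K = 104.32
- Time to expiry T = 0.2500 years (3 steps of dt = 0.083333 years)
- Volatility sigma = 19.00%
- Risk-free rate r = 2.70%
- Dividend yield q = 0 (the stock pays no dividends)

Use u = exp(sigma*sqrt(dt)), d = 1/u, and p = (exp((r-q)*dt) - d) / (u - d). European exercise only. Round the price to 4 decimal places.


dt = T/N = 0.083333
u = exp(sigma*sqrt(dt)) = 1.056380; d = 1/u = 0.946629
p = (exp((r-q)*dt) - d) / (u - d) = 0.506815
Discount per step: exp(-r*dt) = 0.997753
Stock lattice S(k, i) with i counting down-moves:
  k=0: S(0,0) = 110.9500
  k=1: S(1,0) = 117.2054; S(1,1) = 105.0285
  k=2: S(2,0) = 123.8135; S(2,1) = 110.9500; S(2,2) = 99.4230
  k=3: S(3,0) = 130.7941; S(3,1) = 117.2054; S(3,2) = 105.0285; S(3,3) = 94.1166
Terminal payoffs V(N, i) = max(S_T - K, 0):
  V(3,0) = 26.474119; V(3,1) = 12.885397; V(3,2) = 0.708461; V(3,3) = 0.000000
Backward induction: V(k, i) = exp(-r*dt) * [p * V(k+1, i) + (1-p) * V(k+1, i+1)].
  V(2,0) = exp(-r*dt) * [p*26.474119 + (1-p)*12.885397] = 19.727931
  V(2,1) = exp(-r*dt) * [p*12.885397 + (1-p)*0.708461] = 6.864456
  V(2,2) = exp(-r*dt) * [p*0.708461 + (1-p)*0.000000] = 0.358252
  V(1,0) = exp(-r*dt) * [p*19.727931 + (1-p)*6.864456] = 13.353782
  V(1,1) = exp(-r*dt) * [p*6.864456 + (1-p)*0.358252] = 3.647480
  V(0,0) = exp(-r*dt) * [p*13.353782 + (1-p)*3.647480] = 8.547529

Answer: Price = V(0,0) = 8.5475


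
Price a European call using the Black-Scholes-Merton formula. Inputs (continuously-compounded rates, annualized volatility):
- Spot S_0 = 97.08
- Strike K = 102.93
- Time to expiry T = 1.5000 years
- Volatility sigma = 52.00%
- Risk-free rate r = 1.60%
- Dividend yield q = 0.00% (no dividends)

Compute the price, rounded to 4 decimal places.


Answer: Price = 23.0112

Derivation:
d1 = (ln(S/K) + (r - q + 0.5*sigma^2) * T) / (sigma * sqrt(T)) = 0.26424065
d2 = d1 - sigma * sqrt(T) = -0.37262669
exp(-rT) = 0.97628571; exp(-qT) = 1.00000000
C = S_0 * exp(-qT) * N(d1) - K * exp(-rT) * N(d2)
N(d1) = 0.60420275; N(d2) = 0.35471315
C = 97.0800 * 1.00000000 * 0.60420275 - 102.9300 * 0.97628571 * 0.35471315 = 23.0112


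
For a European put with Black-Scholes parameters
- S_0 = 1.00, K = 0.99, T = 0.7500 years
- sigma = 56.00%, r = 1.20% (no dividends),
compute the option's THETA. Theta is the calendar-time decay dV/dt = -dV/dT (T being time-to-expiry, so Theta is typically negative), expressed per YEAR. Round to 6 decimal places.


Answer: Theta = -0.117130

Derivation:
d1 = 0.2817682435; d2 = -0.2032059826
phi(d1) = 0.3834158131; exp(-qT) = 1.0000000000; exp(-rT) = 0.9910403788
Theta = -S*exp(-qT)*phi(d1)*sigma/(2*sqrt(T)) + r*K*exp(-rT)*N(-d2) - q*S*exp(-qT)*N(-d1)
N(-d1) = 0.3890606113; N(-d2) = 0.5805129815; sqrt(T) = 0.8660254038
Term 1 = -1.0000 * 1.0000000000 * 0.3834158131 * 0.5600 / (2 * 0.8660254038) = -0.1239645248
Term 2 = 0.0120 * 0.9900 * 0.9910403788 * 0.5805129815 = 0.0068347042
Term 3 = 0 (no dividend yield, q = 0)
Theta = -0.1239645248 + (0.0068347042) + (0.0000000000) = -0.117130


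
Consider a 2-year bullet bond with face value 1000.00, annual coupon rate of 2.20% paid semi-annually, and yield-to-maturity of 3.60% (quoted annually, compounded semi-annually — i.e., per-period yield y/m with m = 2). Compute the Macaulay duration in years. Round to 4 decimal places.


Answer: Macaulay duration = 1.9671 years

Derivation:
Coupon per period c = face * coupon_rate / m = 11.000000
Periods per year m = 2; per-period yield y/m = 0.018000
Number of cashflows N = 4
Cashflows (t years, CF_t, discount factor 1/(1+y/m)^(m*t), PV):
  t = 0.5000: CF_t = 11.000000, DF = 0.982318, PV = 10.805501
  t = 1.0000: CF_t = 11.000000, DF = 0.964949, PV = 10.614441
  t = 1.5000: CF_t = 11.000000, DF = 0.947887, PV = 10.426759
  t = 2.0000: CF_t = 1011.000000, DF = 0.931127, PV = 941.369327
Price P = sum_t PV_t = 973.216029
Macaulay numerator sum_t t * PV_t:
  t * PV_t at t = 0.5000: 5.402750
  t * PV_t at t = 1.0000: 10.614441
  t * PV_t at t = 1.5000: 15.640139
  t * PV_t at t = 2.0000: 1882.738655
Macaulay duration D = (sum_t t * PV_t) / P = 1914.395985 / 973.216029 = 1.967082


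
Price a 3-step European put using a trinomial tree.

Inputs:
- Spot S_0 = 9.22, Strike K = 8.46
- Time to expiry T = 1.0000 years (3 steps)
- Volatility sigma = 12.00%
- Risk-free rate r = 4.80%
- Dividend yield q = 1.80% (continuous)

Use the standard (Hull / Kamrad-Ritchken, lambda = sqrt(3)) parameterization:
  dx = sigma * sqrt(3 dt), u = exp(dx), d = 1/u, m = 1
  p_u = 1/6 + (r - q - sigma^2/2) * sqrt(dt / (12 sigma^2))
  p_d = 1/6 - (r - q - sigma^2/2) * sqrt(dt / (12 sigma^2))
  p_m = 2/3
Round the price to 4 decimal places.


dt = T/N = 0.333333; dx = sigma*sqrt(3*dt) = 0.120000
u = exp(dx) = 1.127497; d = 1/u = 0.886920
p_u = 0.198333, p_m = 0.666667, p_d = 0.135000
Discount per step: exp(-r*dt) = 0.984127
Stock lattice S(k, j) with j the centered position index:
  k=0: S(0,+0) = 9.2200
  k=1: S(1,-1) = 8.1774; S(1,+0) = 9.2200; S(1,+1) = 10.3955
  k=2: S(2,-2) = 7.2527; S(2,-1) = 8.1774; S(2,+0) = 9.2200; S(2,+1) = 10.3955; S(2,+2) = 11.7209
  k=3: S(3,-3) = 6.4326; S(3,-2) = 7.2527; S(3,-1) = 8.1774; S(3,+0) = 9.2200; S(3,+1) = 10.3955; S(3,+2) = 11.7209; S(3,+3) = 13.2153
Terminal payoffs V(N, j) = max(K - S_T, 0):
  V(3,-3) = 2.027424; V(3,-2) = 1.207291; V(3,-1) = 0.282594; V(3,+0) = 0.000000; V(3,+1) = 0.000000; V(3,+2) = 0.000000; V(3,+3) = 0.000000
Backward induction: V(k, j) = exp(-r*dt) * [p_u * V(k+1, j+1) + p_m * V(k+1, j) + p_d * V(k+1, j-1)]
  V(2,-2) = exp(-r*dt) * [p_u*0.282594 + p_m*1.207291 + p_d*2.027424] = 1.116601
  V(2,-1) = exp(-r*dt) * [p_u*0.000000 + p_m*0.282594 + p_d*1.207291] = 0.345803
  V(2,+0) = exp(-r*dt) * [p_u*0.000000 + p_m*0.000000 + p_d*0.282594] = 0.037545
  V(2,+1) = exp(-r*dt) * [p_u*0.000000 + p_m*0.000000 + p_d*0.000000] = 0.000000
  V(2,+2) = exp(-r*dt) * [p_u*0.000000 + p_m*0.000000 + p_d*0.000000] = 0.000000
  V(1,-1) = exp(-r*dt) * [p_u*0.037545 + p_m*0.345803 + p_d*1.116601] = 0.382553
  V(1,+0) = exp(-r*dt) * [p_u*0.000000 + p_m*0.037545 + p_d*0.345803] = 0.070575
  V(1,+1) = exp(-r*dt) * [p_u*0.000000 + p_m*0.000000 + p_d*0.037545] = 0.004988
  V(0,+0) = exp(-r*dt) * [p_u*0.004988 + p_m*0.070575 + p_d*0.382553] = 0.098102

Answer: Price = V(0,0) = 0.0981


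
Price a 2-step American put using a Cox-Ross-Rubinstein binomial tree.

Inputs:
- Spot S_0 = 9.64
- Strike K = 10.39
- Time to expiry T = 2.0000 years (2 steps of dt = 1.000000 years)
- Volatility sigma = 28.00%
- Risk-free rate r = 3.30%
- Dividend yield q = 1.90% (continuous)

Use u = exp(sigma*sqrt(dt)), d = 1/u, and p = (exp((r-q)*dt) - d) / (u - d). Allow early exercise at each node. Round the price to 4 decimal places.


dt = T/N = 1.000000
u = exp(sigma*sqrt(dt)) = 1.323130; d = 1/u = 0.755784
p = (exp((r-q)*dt) - d) / (u - d) = 0.455304
Discount per step: exp(-r*dt) = 0.967539
Stock lattice S(k, i) with i counting down-moves:
  k=0: S(0,0) = 9.6400
  k=1: S(1,0) = 12.7550; S(1,1) = 7.2858
  k=2: S(2,0) = 16.8765; S(2,1) = 9.6400; S(2,2) = 5.5065
Terminal payoffs V(N, i) = max(K - S_T, 0):
  V(2,0) = 0.000000; V(2,1) = 0.750000; V(2,2) = 4.883545
Backward induction: V(k, i) = exp(-r*dt) * [p * V(k+1, i) + (1-p) * V(k+1, i+1)]; then take max(V_cont, immediate exercise) for American.
  V(1,0) = exp(-r*dt) * [p*0.000000 + (1-p)*0.750000] = 0.395261; exercise = 0.000000; V(1,0) = max -> 0.395261
  V(1,1) = exp(-r*dt) * [p*0.750000 + (1-p)*4.883545] = 2.904093; exercise = 3.104245; V(1,1) = max -> 3.104245
  V(0,0) = exp(-r*dt) * [p*0.395261 + (1-p)*3.104245] = 1.810105; exercise = 0.750000; V(0,0) = max -> 1.810105

Answer: Price = V(0,0) = 1.8101


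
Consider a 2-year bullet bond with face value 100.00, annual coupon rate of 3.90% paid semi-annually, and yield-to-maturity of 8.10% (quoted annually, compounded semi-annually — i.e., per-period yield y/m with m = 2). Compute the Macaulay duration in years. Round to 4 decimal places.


Answer: Macaulay duration = 1.9407 years

Derivation:
Coupon per period c = face * coupon_rate / m = 1.950000
Periods per year m = 2; per-period yield y/m = 0.040500
Number of cashflows N = 4
Cashflows (t years, CF_t, discount factor 1/(1+y/m)^(m*t), PV):
  t = 0.5000: CF_t = 1.950000, DF = 0.961076, PV = 1.874099
  t = 1.0000: CF_t = 1.950000, DF = 0.923668, PV = 1.801152
  t = 1.5000: CF_t = 1.950000, DF = 0.887715, PV = 1.731045
  t = 2.0000: CF_t = 101.950000, DF = 0.853162, PV = 86.979898
Price P = sum_t PV_t = 92.386194
Macaulay numerator sum_t t * PV_t:
  t * PV_t at t = 0.5000: 0.937049
  t * PV_t at t = 1.0000: 1.801152
  t * PV_t at t = 1.5000: 2.596567
  t * PV_t at t = 2.0000: 173.959795
Macaulay duration D = (sum_t t * PV_t) / P = 179.294564 / 92.386194 = 1.940707
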